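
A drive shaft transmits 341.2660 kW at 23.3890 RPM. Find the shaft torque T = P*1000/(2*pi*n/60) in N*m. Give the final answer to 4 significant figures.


omega = 2*pi*23.3890/60 = 2.44929 rad/s
T = 341.2660*1000 / 2.44929
T = 139300 N*m


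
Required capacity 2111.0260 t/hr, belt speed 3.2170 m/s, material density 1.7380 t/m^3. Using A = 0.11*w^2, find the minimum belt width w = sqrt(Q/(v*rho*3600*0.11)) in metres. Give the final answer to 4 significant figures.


A_req = 2111.0260 / (3.2170 * 1.7380 * 3600) = 0.104879 m^2
w = sqrt(0.104879 / 0.11)
w = 0.9764 m


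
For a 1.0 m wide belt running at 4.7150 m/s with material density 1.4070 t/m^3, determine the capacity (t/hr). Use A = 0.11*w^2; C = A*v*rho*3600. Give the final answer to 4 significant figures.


A = 0.11 * 1.0^2 = 0.11 m^2
C = 0.11 * 4.7150 * 1.4070 * 3600
C = 2627 t/hr


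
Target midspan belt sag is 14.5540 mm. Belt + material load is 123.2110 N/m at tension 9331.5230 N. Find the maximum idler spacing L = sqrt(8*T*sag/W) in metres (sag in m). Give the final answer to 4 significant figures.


sag = 14.5540/1000 = 0.014554 m
L = sqrt(8 * 9331.5230 * 0.014554 / 123.2110)
L = 2.970 m


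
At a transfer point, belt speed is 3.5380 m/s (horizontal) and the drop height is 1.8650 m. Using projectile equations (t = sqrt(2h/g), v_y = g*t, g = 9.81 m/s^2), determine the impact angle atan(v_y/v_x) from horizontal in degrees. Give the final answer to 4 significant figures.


t = sqrt(2*1.8650/9.81) = 0.616623 s
v_y = 9.81 * 0.616623 = 6.04907 m/s
angle = atan(6.04907 / 3.5380) = 59.68 deg


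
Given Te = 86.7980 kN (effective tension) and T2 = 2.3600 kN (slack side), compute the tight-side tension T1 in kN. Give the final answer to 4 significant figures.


T1 = Te + T2 = 86.7980 + 2.3600
T1 = 89.16 kN


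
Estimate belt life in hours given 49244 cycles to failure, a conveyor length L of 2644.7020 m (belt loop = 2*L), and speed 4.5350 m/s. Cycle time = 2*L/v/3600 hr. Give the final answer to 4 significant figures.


cycle_time = 2 * 2644.7020 / 4.5350 / 3600 = 0.323987 hr
life = 49244 * 0.323987 = 15950 hours


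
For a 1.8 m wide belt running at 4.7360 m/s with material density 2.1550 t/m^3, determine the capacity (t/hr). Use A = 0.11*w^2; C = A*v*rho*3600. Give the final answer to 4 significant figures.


A = 0.11 * 1.8^2 = 0.3564 m^2
C = 0.3564 * 4.7360 * 2.1550 * 3600
C = 13090 t/hr


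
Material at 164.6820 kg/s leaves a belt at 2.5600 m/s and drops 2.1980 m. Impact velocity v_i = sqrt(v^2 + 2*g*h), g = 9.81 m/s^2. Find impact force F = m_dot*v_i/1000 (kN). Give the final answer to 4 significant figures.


v_i = sqrt(2.5600^2 + 2*9.81*2.1980) = 7.04829 m/s
F = 164.6820 * 7.04829 / 1000
F = 1.161 kN


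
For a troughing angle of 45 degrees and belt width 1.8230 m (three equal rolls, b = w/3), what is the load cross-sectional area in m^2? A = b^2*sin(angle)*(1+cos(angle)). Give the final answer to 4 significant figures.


b = 1.8230/3 = 0.607667 m
A = 0.607667^2 * sin(45 deg) * (1 + cos(45 deg))
A = 0.4457 m^2


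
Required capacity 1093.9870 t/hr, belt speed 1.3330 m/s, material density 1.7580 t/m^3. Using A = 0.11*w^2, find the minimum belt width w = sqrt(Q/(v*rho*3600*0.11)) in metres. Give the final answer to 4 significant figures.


A_req = 1093.9870 / (1.3330 * 1.7580 * 3600) = 0.129676 m^2
w = sqrt(0.129676 / 0.11)
w = 1.086 m


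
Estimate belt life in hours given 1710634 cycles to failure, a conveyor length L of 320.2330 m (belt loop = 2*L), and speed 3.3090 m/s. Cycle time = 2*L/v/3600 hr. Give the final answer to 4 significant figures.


cycle_time = 2 * 320.2330 / 3.3090 / 3600 = 0.0537646 hr
life = 1710634 * 0.0537646 = 91970 hours


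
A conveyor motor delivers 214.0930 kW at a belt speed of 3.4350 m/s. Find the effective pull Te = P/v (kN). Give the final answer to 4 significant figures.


Te = P / v = 214.0930 / 3.4350
Te = 62.33 kN


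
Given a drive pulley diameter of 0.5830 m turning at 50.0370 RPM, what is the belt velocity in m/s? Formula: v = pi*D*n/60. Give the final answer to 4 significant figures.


v = pi * 0.5830 * 50.0370 / 60
v = 1.527 m/s


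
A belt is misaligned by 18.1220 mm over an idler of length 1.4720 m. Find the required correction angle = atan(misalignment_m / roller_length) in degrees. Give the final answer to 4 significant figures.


misalign_m = 18.1220 / 1000 = 0.018122 m
angle = atan(0.018122 / 1.4720)
angle = 0.7053 deg


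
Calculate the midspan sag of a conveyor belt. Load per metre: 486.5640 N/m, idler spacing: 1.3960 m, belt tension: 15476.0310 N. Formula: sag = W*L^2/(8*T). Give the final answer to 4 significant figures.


sag = 486.5640 * 1.3960^2 / (8 * 15476.0310)
sag = 0.007659 m


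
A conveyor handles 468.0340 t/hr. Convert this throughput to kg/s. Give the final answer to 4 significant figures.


m_dot = 468.0340 * 1000 / 3600
m_dot = 130.0 kg/s


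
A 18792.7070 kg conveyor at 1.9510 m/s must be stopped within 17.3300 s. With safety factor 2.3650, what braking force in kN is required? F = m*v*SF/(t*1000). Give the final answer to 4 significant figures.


F = 18792.7070 * 1.9510 / 17.3300 * 2.3650 / 1000
F = 5.004 kN


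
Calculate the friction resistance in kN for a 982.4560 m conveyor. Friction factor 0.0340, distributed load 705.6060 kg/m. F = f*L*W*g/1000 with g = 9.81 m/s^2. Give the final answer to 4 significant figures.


F = 0.0340 * 982.4560 * 705.6060 * 9.81 / 1000
F = 231.2 kN


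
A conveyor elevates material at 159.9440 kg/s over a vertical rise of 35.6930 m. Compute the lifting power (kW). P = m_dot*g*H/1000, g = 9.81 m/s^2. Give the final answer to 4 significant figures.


P = 159.9440 * 9.81 * 35.6930 / 1000
P = 56.00 kW


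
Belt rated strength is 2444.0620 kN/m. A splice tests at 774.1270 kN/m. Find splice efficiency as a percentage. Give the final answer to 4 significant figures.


Eff = 774.1270 / 2444.0620 * 100
Eff = 31.67 %


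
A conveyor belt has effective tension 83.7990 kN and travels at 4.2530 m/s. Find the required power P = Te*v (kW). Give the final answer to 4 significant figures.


P = Te * v = 83.7990 * 4.2530
P = 356.4 kW


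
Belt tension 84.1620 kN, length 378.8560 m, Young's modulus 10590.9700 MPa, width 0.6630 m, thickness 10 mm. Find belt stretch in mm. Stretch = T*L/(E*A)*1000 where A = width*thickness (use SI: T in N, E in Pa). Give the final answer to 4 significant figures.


A = 0.6630 * 0.01 = 0.00663 m^2
Stretch = 84.1620*1000 * 378.8560 / (10590.9700e6 * 0.00663) * 1000
Stretch = 454.1 mm


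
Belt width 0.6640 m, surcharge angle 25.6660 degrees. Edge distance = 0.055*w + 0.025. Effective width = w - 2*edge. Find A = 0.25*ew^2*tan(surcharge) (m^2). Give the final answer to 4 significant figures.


edge = 0.055*0.6640 + 0.025 = 0.06152 m
ew = 0.6640 - 2*0.06152 = 0.54096 m
A = 0.25 * 0.54096^2 * tan(25.6660 deg)
A = 0.03516 m^2


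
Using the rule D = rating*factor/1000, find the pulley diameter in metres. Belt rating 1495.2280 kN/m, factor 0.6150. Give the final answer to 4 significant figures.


D = 1495.2280 * 0.6150 / 1000
D = 0.9196 m


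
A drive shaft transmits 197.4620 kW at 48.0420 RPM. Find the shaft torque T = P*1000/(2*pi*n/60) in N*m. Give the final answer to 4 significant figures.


omega = 2*pi*48.0420/60 = 5.03095 rad/s
T = 197.4620*1000 / 5.03095
T = 39250 N*m


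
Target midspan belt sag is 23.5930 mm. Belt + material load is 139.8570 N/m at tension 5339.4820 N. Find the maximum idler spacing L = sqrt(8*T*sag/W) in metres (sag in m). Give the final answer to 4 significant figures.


sag = 23.5930/1000 = 0.023593 m
L = sqrt(8 * 5339.4820 * 0.023593 / 139.8570)
L = 2.684 m


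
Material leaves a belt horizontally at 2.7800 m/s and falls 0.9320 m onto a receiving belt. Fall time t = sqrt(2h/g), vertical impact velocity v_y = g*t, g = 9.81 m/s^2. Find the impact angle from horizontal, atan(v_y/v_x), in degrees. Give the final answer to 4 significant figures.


t = sqrt(2*0.9320/9.81) = 0.435902 s
v_y = 9.81 * 0.435902 = 4.2762 m/s
angle = atan(4.2762 / 2.7800) = 56.97 deg


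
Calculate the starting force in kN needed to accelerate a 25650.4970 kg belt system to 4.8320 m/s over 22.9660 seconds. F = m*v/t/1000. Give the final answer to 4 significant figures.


F = 25650.4970 * 4.8320 / 22.9660 / 1000
F = 5.397 kN


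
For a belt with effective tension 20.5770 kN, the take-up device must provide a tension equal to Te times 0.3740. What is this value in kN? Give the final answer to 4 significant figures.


T_tu = 20.5770 * 0.3740
T_tu = 7.696 kN


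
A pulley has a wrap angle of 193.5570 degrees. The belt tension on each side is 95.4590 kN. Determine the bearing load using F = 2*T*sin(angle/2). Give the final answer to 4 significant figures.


F = 2 * 95.4590 * sin(193.5570/2 deg)
F = 189.6 kN


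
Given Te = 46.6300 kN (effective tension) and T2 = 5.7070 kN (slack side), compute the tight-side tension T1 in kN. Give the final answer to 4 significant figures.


T1 = Te + T2 = 46.6300 + 5.7070
T1 = 52.34 kN


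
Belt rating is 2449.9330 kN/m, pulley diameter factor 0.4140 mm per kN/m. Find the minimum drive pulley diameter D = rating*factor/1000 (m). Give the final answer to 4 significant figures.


D = 2449.9330 * 0.4140 / 1000
D = 1.014 m


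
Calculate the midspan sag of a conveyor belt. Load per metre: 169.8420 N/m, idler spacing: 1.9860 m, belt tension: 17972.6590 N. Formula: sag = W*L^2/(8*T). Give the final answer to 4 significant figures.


sag = 169.8420 * 1.9860^2 / (8 * 17972.6590)
sag = 0.004659 m


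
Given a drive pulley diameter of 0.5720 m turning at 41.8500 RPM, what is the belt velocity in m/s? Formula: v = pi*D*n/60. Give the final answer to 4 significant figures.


v = pi * 0.5720 * 41.8500 / 60
v = 1.253 m/s


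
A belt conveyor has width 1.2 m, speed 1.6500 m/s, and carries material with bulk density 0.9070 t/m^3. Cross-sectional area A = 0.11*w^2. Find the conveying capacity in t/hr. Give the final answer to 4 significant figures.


A = 0.11 * 1.2^2 = 0.1584 m^2
C = 0.1584 * 1.6500 * 0.9070 * 3600
C = 853.4 t/hr


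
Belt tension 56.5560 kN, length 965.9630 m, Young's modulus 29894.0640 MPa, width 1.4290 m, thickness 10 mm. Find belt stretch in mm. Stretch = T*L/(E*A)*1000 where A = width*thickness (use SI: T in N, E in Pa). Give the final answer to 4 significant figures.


A = 1.4290 * 0.01 = 0.01429 m^2
Stretch = 56.5560*1000 * 965.9630 / (29894.0640e6 * 0.01429) * 1000
Stretch = 127.9 mm


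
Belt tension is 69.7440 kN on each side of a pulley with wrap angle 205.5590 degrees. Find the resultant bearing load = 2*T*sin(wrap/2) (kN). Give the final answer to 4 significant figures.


F = 2 * 69.7440 * sin(205.5590/2 deg)
F = 136.0 kN


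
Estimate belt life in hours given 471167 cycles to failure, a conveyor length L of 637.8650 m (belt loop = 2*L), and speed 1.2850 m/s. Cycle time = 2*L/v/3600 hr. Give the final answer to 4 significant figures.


cycle_time = 2 * 637.8650 / 1.2850 / 3600 = 0.275774 hr
life = 471167 * 0.275774 = 129900 hours


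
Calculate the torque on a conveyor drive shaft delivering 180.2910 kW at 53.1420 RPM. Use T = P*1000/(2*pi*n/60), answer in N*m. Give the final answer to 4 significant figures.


omega = 2*pi*53.1420/60 = 5.56502 rad/s
T = 180.2910*1000 / 5.56502
T = 32400 N*m


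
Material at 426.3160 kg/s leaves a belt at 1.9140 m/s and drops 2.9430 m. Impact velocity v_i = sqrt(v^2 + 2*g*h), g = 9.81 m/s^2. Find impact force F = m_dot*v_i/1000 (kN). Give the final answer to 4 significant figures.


v_i = sqrt(1.9140^2 + 2*9.81*2.9430) = 7.83614 m/s
F = 426.3160 * 7.83614 / 1000
F = 3.341 kN


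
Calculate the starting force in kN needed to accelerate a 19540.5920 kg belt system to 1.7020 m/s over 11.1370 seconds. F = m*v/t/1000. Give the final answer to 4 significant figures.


F = 19540.5920 * 1.7020 / 11.1370 / 1000
F = 2.986 kN


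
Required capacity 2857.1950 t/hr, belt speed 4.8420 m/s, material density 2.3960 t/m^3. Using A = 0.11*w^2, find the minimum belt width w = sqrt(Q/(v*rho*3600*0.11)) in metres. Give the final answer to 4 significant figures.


A_req = 2857.1950 / (4.8420 * 2.3960 * 3600) = 0.068411 m^2
w = sqrt(0.068411 / 0.11)
w = 0.7886 m


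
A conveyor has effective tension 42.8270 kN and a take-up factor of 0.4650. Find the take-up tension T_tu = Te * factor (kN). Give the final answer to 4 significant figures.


T_tu = 42.8270 * 0.4650
T_tu = 19.91 kN


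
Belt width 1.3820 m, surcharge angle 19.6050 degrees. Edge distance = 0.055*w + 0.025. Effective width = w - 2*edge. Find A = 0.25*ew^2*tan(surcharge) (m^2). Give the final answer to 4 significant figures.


edge = 0.055*1.3820 + 0.025 = 0.10101 m
ew = 1.3820 - 2*0.10101 = 1.17998 m
A = 0.25 * 1.17998^2 * tan(19.6050 deg)
A = 0.1240 m^2


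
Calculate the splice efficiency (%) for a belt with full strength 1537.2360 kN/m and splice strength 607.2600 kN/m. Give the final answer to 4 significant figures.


Eff = 607.2600 / 1537.2360 * 100
Eff = 39.50 %


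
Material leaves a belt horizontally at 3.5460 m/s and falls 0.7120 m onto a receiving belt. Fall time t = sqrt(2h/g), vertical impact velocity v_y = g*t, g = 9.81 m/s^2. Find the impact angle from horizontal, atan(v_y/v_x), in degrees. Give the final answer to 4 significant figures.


t = sqrt(2*0.7120/9.81) = 0.380996 s
v_y = 9.81 * 0.380996 = 3.73757 m/s
angle = atan(3.73757 / 3.5460) = 46.51 deg


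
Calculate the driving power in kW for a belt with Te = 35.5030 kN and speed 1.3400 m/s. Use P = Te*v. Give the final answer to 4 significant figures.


P = Te * v = 35.5030 * 1.3400
P = 47.57 kW


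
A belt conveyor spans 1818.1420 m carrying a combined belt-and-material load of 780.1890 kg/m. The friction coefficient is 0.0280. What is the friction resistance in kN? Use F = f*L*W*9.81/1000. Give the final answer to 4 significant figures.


F = 0.0280 * 1818.1420 * 780.1890 * 9.81 / 1000
F = 389.6 kN


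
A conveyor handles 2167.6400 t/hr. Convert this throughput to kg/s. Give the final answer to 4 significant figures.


m_dot = 2167.6400 * 1000 / 3600
m_dot = 602.1 kg/s


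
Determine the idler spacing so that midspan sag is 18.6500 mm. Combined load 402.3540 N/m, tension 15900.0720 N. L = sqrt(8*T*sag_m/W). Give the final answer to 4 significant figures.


sag = 18.6500/1000 = 0.018650 m
L = sqrt(8 * 15900.0720 * 0.018650 / 402.3540)
L = 2.428 m


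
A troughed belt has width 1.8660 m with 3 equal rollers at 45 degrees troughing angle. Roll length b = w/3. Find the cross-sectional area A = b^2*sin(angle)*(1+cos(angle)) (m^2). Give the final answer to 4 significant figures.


b = 1.8660/3 = 0.622 m
A = 0.622^2 * sin(45 deg) * (1 + cos(45 deg))
A = 0.4670 m^2


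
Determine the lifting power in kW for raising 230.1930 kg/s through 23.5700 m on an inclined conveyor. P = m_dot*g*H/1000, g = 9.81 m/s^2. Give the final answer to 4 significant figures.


P = 230.1930 * 9.81 * 23.5700 / 1000
P = 53.23 kW


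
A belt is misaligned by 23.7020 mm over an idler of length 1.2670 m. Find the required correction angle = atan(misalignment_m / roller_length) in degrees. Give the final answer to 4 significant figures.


misalign_m = 23.7020 / 1000 = 0.023702 m
angle = atan(0.023702 / 1.2670)
angle = 1.072 deg


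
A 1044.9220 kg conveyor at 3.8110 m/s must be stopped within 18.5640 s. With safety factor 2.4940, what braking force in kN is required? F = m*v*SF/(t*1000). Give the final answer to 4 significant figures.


F = 1044.9220 * 3.8110 / 18.5640 * 2.4940 / 1000
F = 0.5350 kN


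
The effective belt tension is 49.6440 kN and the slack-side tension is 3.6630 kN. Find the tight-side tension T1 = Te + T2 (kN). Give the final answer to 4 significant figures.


T1 = Te + T2 = 49.6440 + 3.6630
T1 = 53.31 kN


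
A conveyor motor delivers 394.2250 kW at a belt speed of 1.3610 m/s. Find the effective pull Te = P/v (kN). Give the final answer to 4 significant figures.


Te = P / v = 394.2250 / 1.3610
Te = 289.7 kN


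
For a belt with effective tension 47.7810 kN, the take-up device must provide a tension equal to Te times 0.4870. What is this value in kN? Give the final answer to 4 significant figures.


T_tu = 47.7810 * 0.4870
T_tu = 23.27 kN


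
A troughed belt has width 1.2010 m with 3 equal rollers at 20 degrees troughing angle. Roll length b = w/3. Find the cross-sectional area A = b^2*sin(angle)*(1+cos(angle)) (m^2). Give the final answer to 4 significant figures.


b = 1.2010/3 = 0.400333 m
A = 0.400333^2 * sin(20 deg) * (1 + cos(20 deg))
A = 0.1063 m^2


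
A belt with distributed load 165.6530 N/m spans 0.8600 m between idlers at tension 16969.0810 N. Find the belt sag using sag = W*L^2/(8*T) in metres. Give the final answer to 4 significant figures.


sag = 165.6530 * 0.8600^2 / (8 * 16969.0810)
sag = 0.0009025 m


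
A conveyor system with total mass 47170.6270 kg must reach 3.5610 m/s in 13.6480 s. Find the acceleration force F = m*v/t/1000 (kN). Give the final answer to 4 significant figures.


F = 47170.6270 * 3.5610 / 13.6480 / 1000
F = 12.31 kN


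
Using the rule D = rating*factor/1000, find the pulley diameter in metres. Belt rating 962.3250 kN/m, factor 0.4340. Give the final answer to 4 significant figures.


D = 962.3250 * 0.4340 / 1000
D = 0.4176 m


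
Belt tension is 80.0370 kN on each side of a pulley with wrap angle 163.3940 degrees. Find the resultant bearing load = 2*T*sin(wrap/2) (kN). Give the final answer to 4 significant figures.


F = 2 * 80.0370 * sin(163.3940/2 deg)
F = 158.4 kN


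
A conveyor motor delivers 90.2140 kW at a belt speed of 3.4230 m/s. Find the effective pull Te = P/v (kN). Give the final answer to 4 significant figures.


Te = P / v = 90.2140 / 3.4230
Te = 26.36 kN


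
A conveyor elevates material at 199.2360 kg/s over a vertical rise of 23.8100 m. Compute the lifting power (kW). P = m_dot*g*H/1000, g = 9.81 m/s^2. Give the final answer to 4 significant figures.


P = 199.2360 * 9.81 * 23.8100 / 1000
P = 46.54 kW


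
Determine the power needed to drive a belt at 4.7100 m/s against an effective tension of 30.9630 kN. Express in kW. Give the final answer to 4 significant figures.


P = Te * v = 30.9630 * 4.7100
P = 145.8 kW


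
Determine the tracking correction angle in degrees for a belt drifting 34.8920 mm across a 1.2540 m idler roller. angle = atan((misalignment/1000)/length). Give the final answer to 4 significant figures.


misalign_m = 34.8920 / 1000 = 0.034892 m
angle = atan(0.034892 / 1.2540)
angle = 1.594 deg


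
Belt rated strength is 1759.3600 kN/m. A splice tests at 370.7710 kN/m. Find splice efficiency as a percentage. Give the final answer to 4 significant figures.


Eff = 370.7710 / 1759.3600 * 100
Eff = 21.07 %


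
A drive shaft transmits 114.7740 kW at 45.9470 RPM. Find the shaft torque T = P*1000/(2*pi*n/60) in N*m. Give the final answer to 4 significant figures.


omega = 2*pi*45.9470/60 = 4.81156 rad/s
T = 114.7740*1000 / 4.81156
T = 23850 N*m


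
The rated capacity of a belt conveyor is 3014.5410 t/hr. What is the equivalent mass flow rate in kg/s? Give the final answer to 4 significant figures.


m_dot = 3014.5410 * 1000 / 3600
m_dot = 837.4 kg/s


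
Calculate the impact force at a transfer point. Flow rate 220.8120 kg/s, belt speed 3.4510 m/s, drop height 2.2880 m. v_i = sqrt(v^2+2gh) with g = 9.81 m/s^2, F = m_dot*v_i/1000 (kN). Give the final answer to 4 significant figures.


v_i = sqrt(3.4510^2 + 2*9.81*2.2880) = 7.53657 m/s
F = 220.8120 * 7.53657 / 1000
F = 1.664 kN


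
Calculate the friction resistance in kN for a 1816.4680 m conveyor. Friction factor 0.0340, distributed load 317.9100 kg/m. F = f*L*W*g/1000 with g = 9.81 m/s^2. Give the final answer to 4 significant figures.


F = 0.0340 * 1816.4680 * 317.9100 * 9.81 / 1000
F = 192.6 kN


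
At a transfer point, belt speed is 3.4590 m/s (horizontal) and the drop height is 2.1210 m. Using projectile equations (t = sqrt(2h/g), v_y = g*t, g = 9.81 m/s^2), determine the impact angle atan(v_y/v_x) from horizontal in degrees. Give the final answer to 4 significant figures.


t = sqrt(2*2.1210/9.81) = 0.657583 s
v_y = 9.81 * 0.657583 = 6.45089 m/s
angle = atan(6.45089 / 3.4590) = 61.80 deg


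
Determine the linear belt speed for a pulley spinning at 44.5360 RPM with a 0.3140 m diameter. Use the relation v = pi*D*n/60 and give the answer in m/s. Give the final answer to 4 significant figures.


v = pi * 0.3140 * 44.5360 / 60
v = 0.7322 m/s


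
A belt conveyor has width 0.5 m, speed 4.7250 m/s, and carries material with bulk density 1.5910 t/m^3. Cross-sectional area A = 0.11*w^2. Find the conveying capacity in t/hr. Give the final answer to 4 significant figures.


A = 0.11 * 0.5^2 = 0.0275 m^2
C = 0.0275 * 4.7250 * 1.5910 * 3600
C = 744.2 t/hr


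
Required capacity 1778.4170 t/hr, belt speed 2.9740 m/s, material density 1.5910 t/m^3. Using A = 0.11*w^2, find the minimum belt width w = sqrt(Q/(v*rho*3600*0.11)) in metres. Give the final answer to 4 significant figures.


A_req = 1778.4170 / (2.9740 * 1.5910 * 3600) = 0.104405 m^2
w = sqrt(0.104405 / 0.11)
w = 0.9742 m


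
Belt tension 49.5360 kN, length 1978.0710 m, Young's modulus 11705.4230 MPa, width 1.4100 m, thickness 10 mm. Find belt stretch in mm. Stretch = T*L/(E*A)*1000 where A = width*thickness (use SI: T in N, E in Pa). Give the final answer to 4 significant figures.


A = 1.4100 * 0.01 = 0.01410 m^2
Stretch = 49.5360*1000 * 1978.0710 / (11705.4230e6 * 0.01410) * 1000
Stretch = 593.7 mm


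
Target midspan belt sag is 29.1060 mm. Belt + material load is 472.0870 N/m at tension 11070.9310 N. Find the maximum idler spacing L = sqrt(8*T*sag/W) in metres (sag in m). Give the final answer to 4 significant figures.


sag = 29.1060/1000 = 0.029106 m
L = sqrt(8 * 11070.9310 * 0.029106 / 472.0870)
L = 2.337 m


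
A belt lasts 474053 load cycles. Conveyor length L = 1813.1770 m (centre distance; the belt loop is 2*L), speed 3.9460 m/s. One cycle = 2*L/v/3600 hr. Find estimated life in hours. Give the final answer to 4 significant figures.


cycle_time = 2 * 1813.1770 / 3.9460 / 3600 = 0.255276 hr
life = 474053 * 0.255276 = 121000 hours


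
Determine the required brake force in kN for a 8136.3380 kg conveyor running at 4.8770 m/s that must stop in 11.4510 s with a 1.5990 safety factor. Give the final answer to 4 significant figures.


F = 8136.3380 * 4.8770 / 11.4510 * 1.5990 / 1000
F = 5.541 kN


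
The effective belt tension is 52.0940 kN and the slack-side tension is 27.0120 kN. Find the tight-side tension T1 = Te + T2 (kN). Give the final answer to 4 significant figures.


T1 = Te + T2 = 52.0940 + 27.0120
T1 = 79.11 kN


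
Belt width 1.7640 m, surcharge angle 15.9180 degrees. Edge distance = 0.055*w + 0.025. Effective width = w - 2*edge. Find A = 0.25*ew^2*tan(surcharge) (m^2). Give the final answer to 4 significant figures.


edge = 0.055*1.7640 + 0.025 = 0.12202 m
ew = 1.7640 - 2*0.12202 = 1.51996 m
A = 0.25 * 1.51996^2 * tan(15.9180 deg)
A = 0.1647 m^2


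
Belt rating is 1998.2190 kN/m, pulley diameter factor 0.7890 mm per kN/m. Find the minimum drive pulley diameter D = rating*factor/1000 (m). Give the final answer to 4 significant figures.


D = 1998.2190 * 0.7890 / 1000
D = 1.577 m


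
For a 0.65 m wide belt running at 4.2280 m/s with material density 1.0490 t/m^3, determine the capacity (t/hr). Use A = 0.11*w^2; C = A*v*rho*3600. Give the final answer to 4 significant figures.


A = 0.11 * 0.65^2 = 0.046475 m^2
C = 0.046475 * 4.2280 * 1.0490 * 3600
C = 742.0 t/hr


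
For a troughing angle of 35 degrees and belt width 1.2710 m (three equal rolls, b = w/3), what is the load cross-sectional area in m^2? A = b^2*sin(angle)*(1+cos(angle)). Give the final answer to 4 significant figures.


b = 1.2710/3 = 0.423667 m
A = 0.423667^2 * sin(35 deg) * (1 + cos(35 deg))
A = 0.1873 m^2


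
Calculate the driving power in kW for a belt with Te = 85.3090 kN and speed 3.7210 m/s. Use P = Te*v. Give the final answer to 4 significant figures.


P = Te * v = 85.3090 * 3.7210
P = 317.4 kW


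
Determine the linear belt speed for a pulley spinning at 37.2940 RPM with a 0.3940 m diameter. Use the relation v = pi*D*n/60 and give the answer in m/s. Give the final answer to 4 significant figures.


v = pi * 0.3940 * 37.2940 / 60
v = 0.7694 m/s


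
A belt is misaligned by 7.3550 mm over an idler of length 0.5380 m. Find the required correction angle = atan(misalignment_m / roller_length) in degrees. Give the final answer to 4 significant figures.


misalign_m = 7.3550 / 1000 = 0.007355 m
angle = atan(0.007355 / 0.5380)
angle = 0.7832 deg


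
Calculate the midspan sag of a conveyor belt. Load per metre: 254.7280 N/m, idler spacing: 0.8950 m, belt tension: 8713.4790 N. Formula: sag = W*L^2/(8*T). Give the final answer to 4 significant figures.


sag = 254.7280 * 0.8950^2 / (8 * 8713.4790)
sag = 0.002927 m


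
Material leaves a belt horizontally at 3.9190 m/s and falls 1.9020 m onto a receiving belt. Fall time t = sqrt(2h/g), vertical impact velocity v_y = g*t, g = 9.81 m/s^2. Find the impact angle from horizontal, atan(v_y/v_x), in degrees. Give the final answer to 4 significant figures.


t = sqrt(2*1.9020/9.81) = 0.62271 s
v_y = 9.81 * 0.62271 = 6.10879 m/s
angle = atan(6.10879 / 3.9190) = 57.32 deg


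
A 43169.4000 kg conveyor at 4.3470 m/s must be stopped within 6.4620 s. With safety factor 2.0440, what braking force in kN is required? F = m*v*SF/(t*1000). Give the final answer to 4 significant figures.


F = 43169.4000 * 4.3470 / 6.4620 * 2.0440 / 1000
F = 59.36 kN


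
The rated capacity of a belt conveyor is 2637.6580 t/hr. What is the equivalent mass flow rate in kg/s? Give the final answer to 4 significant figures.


m_dot = 2637.6580 * 1000 / 3600
m_dot = 732.7 kg/s


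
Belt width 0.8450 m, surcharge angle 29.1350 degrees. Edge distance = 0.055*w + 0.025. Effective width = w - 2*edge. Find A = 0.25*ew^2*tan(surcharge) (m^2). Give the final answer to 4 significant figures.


edge = 0.055*0.8450 + 0.025 = 0.071475 m
ew = 0.8450 - 2*0.071475 = 0.70205 m
A = 0.25 * 0.70205^2 * tan(29.1350 deg)
A = 0.06868 m^2


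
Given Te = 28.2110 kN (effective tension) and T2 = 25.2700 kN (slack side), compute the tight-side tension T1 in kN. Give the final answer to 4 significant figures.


T1 = Te + T2 = 28.2110 + 25.2700
T1 = 53.48 kN


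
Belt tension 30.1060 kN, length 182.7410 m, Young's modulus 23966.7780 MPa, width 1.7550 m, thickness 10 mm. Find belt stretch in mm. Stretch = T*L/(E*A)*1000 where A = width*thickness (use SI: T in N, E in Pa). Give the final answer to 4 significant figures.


A = 1.7550 * 0.01 = 0.01755 m^2
Stretch = 30.1060*1000 * 182.7410 / (23966.7780e6 * 0.01755) * 1000
Stretch = 13.08 mm


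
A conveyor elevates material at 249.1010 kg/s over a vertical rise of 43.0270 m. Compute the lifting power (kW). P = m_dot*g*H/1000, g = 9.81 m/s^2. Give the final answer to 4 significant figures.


P = 249.1010 * 9.81 * 43.0270 / 1000
P = 105.1 kW


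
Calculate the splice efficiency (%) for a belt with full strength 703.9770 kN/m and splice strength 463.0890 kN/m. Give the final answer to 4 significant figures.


Eff = 463.0890 / 703.9770 * 100
Eff = 65.78 %


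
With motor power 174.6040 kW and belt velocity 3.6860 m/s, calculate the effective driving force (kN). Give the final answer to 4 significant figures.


Te = P / v = 174.6040 / 3.6860
Te = 47.37 kN


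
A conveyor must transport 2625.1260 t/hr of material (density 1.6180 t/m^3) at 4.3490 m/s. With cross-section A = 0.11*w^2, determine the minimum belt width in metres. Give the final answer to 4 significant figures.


A_req = 2625.1260 / (4.3490 * 1.6180 * 3600) = 0.103629 m^2
w = sqrt(0.103629 / 0.11)
w = 0.9706 m


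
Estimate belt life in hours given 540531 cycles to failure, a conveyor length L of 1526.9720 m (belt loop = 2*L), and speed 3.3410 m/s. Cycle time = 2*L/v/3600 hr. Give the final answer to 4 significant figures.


cycle_time = 2 * 1526.9720 / 3.3410 / 3600 = 0.253911 hr
life = 540531 * 0.253911 = 137200 hours


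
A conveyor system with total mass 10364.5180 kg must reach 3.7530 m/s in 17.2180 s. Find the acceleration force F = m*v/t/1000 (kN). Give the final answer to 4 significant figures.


F = 10364.5180 * 3.7530 / 17.2180 / 1000
F = 2.259 kN


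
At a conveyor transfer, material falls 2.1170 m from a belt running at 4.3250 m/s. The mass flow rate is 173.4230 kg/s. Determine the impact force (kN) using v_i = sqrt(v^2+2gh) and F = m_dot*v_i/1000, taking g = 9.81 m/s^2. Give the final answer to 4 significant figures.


v_i = sqrt(4.3250^2 + 2*9.81*2.1170) = 7.76152 m/s
F = 173.4230 * 7.76152 / 1000
F = 1.346 kN


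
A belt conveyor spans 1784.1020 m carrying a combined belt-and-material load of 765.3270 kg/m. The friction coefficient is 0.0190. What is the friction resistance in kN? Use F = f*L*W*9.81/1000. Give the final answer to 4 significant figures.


F = 0.0190 * 1784.1020 * 765.3270 * 9.81 / 1000
F = 254.5 kN


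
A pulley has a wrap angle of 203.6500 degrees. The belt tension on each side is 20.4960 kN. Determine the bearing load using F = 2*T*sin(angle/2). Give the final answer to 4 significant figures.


F = 2 * 20.4960 * sin(203.6500/2 deg)
F = 40.12 kN


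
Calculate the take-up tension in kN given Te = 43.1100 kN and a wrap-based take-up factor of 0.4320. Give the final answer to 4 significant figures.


T_tu = 43.1100 * 0.4320
T_tu = 18.62 kN


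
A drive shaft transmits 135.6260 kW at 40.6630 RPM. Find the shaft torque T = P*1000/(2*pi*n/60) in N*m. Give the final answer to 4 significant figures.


omega = 2*pi*40.6630/60 = 4.25822 rad/s
T = 135.6260*1000 / 4.25822
T = 31850 N*m


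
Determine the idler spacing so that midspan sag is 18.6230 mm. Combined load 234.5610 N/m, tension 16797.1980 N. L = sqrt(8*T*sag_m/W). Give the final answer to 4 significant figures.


sag = 18.6230/1000 = 0.018623 m
L = sqrt(8 * 16797.1980 * 0.018623 / 234.5610)
L = 3.266 m


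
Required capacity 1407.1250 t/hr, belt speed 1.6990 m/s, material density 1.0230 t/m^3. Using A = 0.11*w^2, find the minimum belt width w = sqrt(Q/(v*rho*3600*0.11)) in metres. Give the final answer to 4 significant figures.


A_req = 1407.1250 / (1.6990 * 1.0230 * 3600) = 0.224885 m^2
w = sqrt(0.224885 / 0.11)
w = 1.430 m


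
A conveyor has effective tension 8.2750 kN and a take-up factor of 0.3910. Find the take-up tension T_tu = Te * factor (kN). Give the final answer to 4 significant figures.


T_tu = 8.2750 * 0.3910
T_tu = 3.236 kN


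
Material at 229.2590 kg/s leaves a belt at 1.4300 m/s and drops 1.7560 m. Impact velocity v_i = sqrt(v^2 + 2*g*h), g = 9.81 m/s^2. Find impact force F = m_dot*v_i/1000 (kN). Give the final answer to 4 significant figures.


v_i = sqrt(1.4300^2 + 2*9.81*1.7560) = 6.04133 m/s
F = 229.2590 * 6.04133 / 1000
F = 1.385 kN


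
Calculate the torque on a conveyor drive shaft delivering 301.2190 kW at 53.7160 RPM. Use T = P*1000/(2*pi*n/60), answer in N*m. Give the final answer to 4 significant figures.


omega = 2*pi*53.7160/60 = 5.62513 rad/s
T = 301.2190*1000 / 5.62513
T = 53550 N*m


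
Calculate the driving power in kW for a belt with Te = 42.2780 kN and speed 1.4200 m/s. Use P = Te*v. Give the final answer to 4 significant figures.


P = Te * v = 42.2780 * 1.4200
P = 60.03 kW


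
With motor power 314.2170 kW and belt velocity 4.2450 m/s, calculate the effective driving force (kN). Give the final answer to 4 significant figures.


Te = P / v = 314.2170 / 4.2450
Te = 74.02 kN


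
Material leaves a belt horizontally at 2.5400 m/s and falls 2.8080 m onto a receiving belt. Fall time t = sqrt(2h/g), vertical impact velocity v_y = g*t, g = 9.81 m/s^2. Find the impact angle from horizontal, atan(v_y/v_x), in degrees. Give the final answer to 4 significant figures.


t = sqrt(2*2.8080/9.81) = 0.756622 s
v_y = 9.81 * 0.756622 = 7.42246 m/s
angle = atan(7.42246 / 2.5400) = 71.11 deg


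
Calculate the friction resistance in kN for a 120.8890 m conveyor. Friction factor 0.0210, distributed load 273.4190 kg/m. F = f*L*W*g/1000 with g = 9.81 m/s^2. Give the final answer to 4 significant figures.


F = 0.0210 * 120.8890 * 273.4190 * 9.81 / 1000
F = 6.809 kN


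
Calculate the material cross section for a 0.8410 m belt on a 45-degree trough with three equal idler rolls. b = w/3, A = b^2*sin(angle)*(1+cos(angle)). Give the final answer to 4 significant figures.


b = 0.8410/3 = 0.280333 m
A = 0.280333^2 * sin(45 deg) * (1 + cos(45 deg))
A = 0.09486 m^2


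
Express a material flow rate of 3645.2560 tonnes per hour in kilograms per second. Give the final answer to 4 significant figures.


m_dot = 3645.2560 * 1000 / 3600
m_dot = 1013 kg/s


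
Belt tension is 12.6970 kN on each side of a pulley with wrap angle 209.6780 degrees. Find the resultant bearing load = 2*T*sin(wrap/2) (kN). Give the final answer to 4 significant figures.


F = 2 * 12.6970 * sin(209.6780/2 deg)
F = 24.55 kN


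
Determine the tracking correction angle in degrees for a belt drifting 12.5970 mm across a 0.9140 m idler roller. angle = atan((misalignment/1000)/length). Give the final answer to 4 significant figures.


misalign_m = 12.5970 / 1000 = 0.012597 m
angle = atan(0.012597 / 0.9140)
angle = 0.7896 deg


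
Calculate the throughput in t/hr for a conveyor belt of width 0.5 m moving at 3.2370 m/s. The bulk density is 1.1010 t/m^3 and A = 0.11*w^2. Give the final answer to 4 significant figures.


A = 0.11 * 0.5^2 = 0.0275 m^2
C = 0.0275 * 3.2370 * 1.1010 * 3600
C = 352.8 t/hr


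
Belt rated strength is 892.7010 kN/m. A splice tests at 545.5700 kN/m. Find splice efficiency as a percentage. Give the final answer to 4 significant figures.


Eff = 545.5700 / 892.7010 * 100
Eff = 61.11 %


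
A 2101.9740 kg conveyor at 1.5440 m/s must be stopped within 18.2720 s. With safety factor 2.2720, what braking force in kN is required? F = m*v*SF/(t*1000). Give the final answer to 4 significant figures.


F = 2101.9740 * 1.5440 / 18.2720 * 2.2720 / 1000
F = 0.4035 kN


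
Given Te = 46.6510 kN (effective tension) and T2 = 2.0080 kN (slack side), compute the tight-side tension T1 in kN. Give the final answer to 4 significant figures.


T1 = Te + T2 = 46.6510 + 2.0080
T1 = 48.66 kN


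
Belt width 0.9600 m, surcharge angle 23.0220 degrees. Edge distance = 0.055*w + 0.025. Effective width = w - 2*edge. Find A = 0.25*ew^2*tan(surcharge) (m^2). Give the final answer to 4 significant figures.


edge = 0.055*0.9600 + 0.025 = 0.0778 m
ew = 0.9600 - 2*0.0778 = 0.8044 m
A = 0.25 * 0.8044^2 * tan(23.0220 deg)
A = 0.06874 m^2


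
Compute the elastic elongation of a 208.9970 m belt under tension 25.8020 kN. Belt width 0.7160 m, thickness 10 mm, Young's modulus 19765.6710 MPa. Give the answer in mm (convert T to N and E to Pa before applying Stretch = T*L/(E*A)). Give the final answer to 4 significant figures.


A = 0.7160 * 0.01 = 0.00716 m^2
Stretch = 25.8020*1000 * 208.9970 / (19765.6710e6 * 0.00716) * 1000
Stretch = 38.10 mm


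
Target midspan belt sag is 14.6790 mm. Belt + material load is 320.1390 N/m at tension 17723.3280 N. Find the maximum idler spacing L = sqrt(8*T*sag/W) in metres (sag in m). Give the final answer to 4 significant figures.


sag = 14.6790/1000 = 0.014679 m
L = sqrt(8 * 17723.3280 * 0.014679 / 320.1390)
L = 2.550 m


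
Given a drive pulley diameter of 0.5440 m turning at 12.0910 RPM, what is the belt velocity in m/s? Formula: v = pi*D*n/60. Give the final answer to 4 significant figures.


v = pi * 0.5440 * 12.0910 / 60
v = 0.3444 m/s


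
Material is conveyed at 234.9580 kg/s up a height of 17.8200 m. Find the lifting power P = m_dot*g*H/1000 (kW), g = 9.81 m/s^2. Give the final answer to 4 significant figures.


P = 234.9580 * 9.81 * 17.8200 / 1000
P = 41.07 kW


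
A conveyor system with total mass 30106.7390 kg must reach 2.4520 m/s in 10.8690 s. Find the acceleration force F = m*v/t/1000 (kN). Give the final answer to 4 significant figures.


F = 30106.7390 * 2.4520 / 10.8690 / 1000
F = 6.792 kN


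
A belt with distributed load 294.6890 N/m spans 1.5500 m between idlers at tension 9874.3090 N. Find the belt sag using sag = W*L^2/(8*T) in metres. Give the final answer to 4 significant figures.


sag = 294.6890 * 1.5500^2 / (8 * 9874.3090)
sag = 0.008963 m


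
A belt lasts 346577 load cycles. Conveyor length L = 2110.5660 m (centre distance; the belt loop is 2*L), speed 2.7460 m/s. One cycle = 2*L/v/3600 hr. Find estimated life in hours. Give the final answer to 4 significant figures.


cycle_time = 2 * 2110.5660 / 2.7460 / 3600 = 0.426998 hr
life = 346577 * 0.426998 = 148000 hours


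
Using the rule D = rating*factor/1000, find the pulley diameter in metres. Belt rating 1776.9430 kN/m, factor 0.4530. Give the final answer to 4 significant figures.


D = 1776.9430 * 0.4530 / 1000
D = 0.8050 m


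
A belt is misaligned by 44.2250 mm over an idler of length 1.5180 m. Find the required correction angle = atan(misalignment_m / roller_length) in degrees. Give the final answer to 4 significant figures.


misalign_m = 44.2250 / 1000 = 0.044225 m
angle = atan(0.044225 / 1.5180)
angle = 1.669 deg


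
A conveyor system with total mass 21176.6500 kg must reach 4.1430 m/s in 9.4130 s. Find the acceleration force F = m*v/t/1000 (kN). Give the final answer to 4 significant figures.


F = 21176.6500 * 4.1430 / 9.4130 / 1000
F = 9.321 kN


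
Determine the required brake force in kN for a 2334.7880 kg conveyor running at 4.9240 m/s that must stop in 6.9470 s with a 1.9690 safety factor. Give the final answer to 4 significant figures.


F = 2334.7880 * 4.9240 / 6.9470 * 1.9690 / 1000
F = 3.258 kN


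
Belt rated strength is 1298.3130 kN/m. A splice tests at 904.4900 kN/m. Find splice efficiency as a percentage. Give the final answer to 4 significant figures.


Eff = 904.4900 / 1298.3130 * 100
Eff = 69.67 %


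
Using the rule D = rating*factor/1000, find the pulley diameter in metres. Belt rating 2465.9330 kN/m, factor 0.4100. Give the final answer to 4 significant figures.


D = 2465.9330 * 0.4100 / 1000
D = 1.011 m


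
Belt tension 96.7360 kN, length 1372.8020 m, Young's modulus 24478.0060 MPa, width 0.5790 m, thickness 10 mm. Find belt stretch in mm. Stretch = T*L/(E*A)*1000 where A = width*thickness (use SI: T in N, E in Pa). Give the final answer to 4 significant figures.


A = 0.5790 * 0.01 = 0.00579 m^2
Stretch = 96.7360*1000 * 1372.8020 / (24478.0060e6 * 0.00579) * 1000
Stretch = 937.0 mm


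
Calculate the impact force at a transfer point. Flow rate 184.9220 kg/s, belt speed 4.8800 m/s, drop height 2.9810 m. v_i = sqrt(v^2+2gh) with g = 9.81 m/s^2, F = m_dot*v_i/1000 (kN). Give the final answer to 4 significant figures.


v_i = sqrt(4.8800^2 + 2*9.81*2.9810) = 9.07202 m/s
F = 184.9220 * 9.07202 / 1000
F = 1.678 kN


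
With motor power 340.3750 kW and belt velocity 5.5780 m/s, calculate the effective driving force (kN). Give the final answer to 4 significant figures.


Te = P / v = 340.3750 / 5.5780
Te = 61.02 kN


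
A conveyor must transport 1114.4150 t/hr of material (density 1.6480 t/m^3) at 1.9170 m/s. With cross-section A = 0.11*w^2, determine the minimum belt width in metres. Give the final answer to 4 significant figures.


A_req = 1114.4150 / (1.9170 * 1.6480 * 3600) = 0.0979862 m^2
w = sqrt(0.0979862 / 0.11)
w = 0.9438 m


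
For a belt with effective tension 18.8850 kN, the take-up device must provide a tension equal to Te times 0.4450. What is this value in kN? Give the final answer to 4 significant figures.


T_tu = 18.8850 * 0.4450
T_tu = 8.404 kN
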